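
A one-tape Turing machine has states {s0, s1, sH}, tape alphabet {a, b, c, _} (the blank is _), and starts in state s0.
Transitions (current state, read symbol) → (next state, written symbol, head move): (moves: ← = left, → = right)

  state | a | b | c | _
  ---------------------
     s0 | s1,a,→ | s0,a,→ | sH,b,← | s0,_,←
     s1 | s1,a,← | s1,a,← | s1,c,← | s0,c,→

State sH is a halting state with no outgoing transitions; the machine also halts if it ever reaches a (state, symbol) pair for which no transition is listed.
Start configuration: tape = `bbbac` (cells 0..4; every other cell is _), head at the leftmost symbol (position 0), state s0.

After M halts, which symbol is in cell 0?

a

s0 | __[b]bbac   read b → write a, move →, go to s0
s0 | __a[b]bac   read b → write a, move →, go to s0
s0 | __aa[b]ac   read b → write a, move →, go to s0
s0 | __aaa[a]c   read a → write a, move →, go to s1
s1 | __aaaa[c]   read c → write c, move ←, go to s1
s1 | __aaa[a]c   read a → write a, move ←, go to s1
s1 | __aa[a]ac   read a → write a, move ←, go to s1
s1 | __a[a]aac   read a → write a, move ←, go to s1
s1 | __[a]aaac   read a → write a, move ←, go to s1
s1 | _[_]aaaac   read _ → write c, move →, go to s0
s0 | _c[a]aaac   read a → write a, move →, go to s1
s1 | _ca[a]aac   read a → write a, move ←, go to s1
s1 | _c[a]aaac   read a → write a, move ←, go to s1
s1 | _[c]aaaac   read c → write c, move ←, go to s1
s1 | [_]caaaac   read _ → write c, move →, go to s0
s0 | c[c]aaaac   read c → write b, move ←, go to sH
sH | [c]baaaac
Cell 0 holds a when M halts.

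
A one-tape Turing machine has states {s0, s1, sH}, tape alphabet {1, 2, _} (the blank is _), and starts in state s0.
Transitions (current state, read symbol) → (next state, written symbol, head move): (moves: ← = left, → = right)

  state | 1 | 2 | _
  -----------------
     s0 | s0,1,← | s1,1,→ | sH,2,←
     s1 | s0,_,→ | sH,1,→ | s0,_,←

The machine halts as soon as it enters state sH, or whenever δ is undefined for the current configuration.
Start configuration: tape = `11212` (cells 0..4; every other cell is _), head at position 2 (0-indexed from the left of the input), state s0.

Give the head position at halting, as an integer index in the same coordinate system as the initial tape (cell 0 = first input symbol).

s0 | 11[2]12_   read 2 → write 1, move →, go to s1
s1 | 111[1]2_   read 1 → write _, move →, go to s0
s0 | 111_[2]_   read 2 → write 1, move →, go to s1
s1 | 111_1[_]   read _ → write _, move ←, go to s0
s0 | 111_[1]_   read 1 → write 1, move ←, go to s0
s0 | 111[_]1_   read _ → write 2, move ←, go to sH
sH | 11[1]21_
At halt the head is at cell 2.

2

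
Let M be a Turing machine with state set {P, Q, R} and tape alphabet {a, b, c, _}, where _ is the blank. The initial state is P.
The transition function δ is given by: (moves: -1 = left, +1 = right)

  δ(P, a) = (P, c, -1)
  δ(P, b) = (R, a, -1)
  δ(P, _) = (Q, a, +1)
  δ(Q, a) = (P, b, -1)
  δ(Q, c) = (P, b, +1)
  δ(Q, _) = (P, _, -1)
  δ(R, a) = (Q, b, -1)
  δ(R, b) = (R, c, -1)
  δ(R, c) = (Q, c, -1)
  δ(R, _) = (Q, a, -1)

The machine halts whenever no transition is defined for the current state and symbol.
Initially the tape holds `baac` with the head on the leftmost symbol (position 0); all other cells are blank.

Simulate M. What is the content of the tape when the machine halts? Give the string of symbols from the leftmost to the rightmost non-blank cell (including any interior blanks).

ababacbaaac

state=P head=0 tape=_______[b]aac   (P,b)→(R,a,-1)
state=R head=-1 tape=______[_]aaac   (R,_)→(Q,a,-1)
state=Q head=-2 tape=_____[_]aaaac   (Q,_)→(P,_,-1)
state=P head=-3 tape=____[_]_aaaac   (P,_)→(Q,a,+1)
state=Q head=-2 tape=____a[_]aaaac   (Q,_)→(P,_,-1)
state=P head=-3 tape=____[a]_aaaac   (P,a)→(P,c,-1)
state=P head=-4 tape=___[_]c_aaaac   (P,_)→(Q,a,+1)
state=Q head=-3 tape=___a[c]_aaaac   (Q,c)→(P,b,+1)
state=P head=-2 tape=___ab[_]aaaac   (P,_)→(Q,a,+1)
state=Q head=-1 tape=___aba[a]aaac   (Q,a)→(P,b,-1)
state=P head=-2 tape=___ab[a]baaac   (P,a)→(P,c,-1)
state=P head=-3 tape=___a[b]cbaaac   (P,b)→(R,a,-1)
state=R head=-4 tape=___[a]acbaaac   (R,a)→(Q,b,-1)
state=Q head=-5 tape=__[_]bacbaaac   (Q,_)→(P,_,-1)
state=P head=-6 tape=_[_]_bacbaaac   (P,_)→(Q,a,+1)
state=Q head=-5 tape=_a[_]bacbaaac   (Q,_)→(P,_,-1)
state=P head=-6 tape=_[a]_bacbaaac   (P,a)→(P,c,-1)
state=P head=-7 tape=[_]c_bacbaaac   (P,_)→(Q,a,+1)
state=Q head=-6 tape=a[c]_bacbaaac   (Q,c)→(P,b,+1)
state=P head=-5 tape=ab[_]bacbaaac   (P,_)→(Q,a,+1)
state=Q head=-4 tape=aba[b]acbaaac
The non-blank tape span at halt is ababacbaaac.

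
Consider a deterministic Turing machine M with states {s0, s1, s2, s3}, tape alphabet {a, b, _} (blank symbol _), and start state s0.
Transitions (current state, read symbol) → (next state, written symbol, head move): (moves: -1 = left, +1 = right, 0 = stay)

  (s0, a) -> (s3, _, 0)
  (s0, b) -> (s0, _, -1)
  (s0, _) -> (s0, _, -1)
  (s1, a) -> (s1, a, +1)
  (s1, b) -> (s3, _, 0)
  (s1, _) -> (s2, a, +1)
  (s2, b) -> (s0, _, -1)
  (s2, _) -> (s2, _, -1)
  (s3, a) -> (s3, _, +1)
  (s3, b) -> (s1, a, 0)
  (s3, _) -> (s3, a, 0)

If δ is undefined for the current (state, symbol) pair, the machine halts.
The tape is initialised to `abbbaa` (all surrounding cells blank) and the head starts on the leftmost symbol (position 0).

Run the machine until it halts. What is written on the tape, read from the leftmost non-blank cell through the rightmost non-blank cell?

a_aaaa

state=s0 head=0 tape=[a]bbbaa__   (s0,a)→(s3,_,0)
state=s3 head=0 tape=[_]bbbaa__   (s3,_)→(s3,a,0)
state=s3 head=0 tape=[a]bbbaa__   (s3,a)→(s3,_,+1)
state=s3 head=1 tape=_[b]bbaa__   (s3,b)→(s1,a,0)
state=s1 head=1 tape=_[a]bbaa__   (s1,a)→(s1,a,+1)
state=s1 head=2 tape=_a[b]baa__   (s1,b)→(s3,_,0)
state=s3 head=2 tape=_a[_]baa__   (s3,_)→(s3,a,0)
state=s3 head=2 tape=_a[a]baa__   (s3,a)→(s3,_,+1)
state=s3 head=3 tape=_a_[b]aa__   (s3,b)→(s1,a,0)
state=s1 head=3 tape=_a_[a]aa__   (s1,a)→(s1,a,+1)
state=s1 head=4 tape=_a_a[a]a__   (s1,a)→(s1,a,+1)
state=s1 head=5 tape=_a_aa[a]__   (s1,a)→(s1,a,+1)
state=s1 head=6 tape=_a_aaa[_]_   (s1,_)→(s2,a,+1)
state=s2 head=7 tape=_a_aaaa[_]   (s2,_)→(s2,_,-1)
state=s2 head=6 tape=_a_aaa[a]_
The non-blank tape span at halt is a_aaaa.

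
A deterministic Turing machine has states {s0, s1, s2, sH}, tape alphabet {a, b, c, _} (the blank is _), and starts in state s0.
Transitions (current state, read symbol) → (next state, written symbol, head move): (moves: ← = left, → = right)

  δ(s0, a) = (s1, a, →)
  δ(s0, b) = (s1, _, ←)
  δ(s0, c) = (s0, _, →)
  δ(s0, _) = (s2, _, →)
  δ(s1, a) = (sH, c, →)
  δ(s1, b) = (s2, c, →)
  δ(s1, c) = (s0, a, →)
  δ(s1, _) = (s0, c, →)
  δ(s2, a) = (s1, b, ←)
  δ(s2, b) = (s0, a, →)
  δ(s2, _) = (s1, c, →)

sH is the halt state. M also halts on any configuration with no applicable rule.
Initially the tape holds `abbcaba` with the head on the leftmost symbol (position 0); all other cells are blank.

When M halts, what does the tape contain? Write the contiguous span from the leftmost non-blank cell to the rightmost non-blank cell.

state=s0 head=0 tape=[a]bbcaba   (s0,a)→(s1,a,→)
state=s1 head=1 tape=a[b]bcaba   (s1,b)→(s2,c,→)
state=s2 head=2 tape=ac[b]caba   (s2,b)→(s0,a,→)
state=s0 head=3 tape=aca[c]aba   (s0,c)→(s0,_,→)
state=s0 head=4 tape=aca_[a]ba   (s0,a)→(s1,a,→)
state=s1 head=5 tape=aca_a[b]a   (s1,b)→(s2,c,→)
state=s2 head=6 tape=aca_ac[a]   (s2,a)→(s1,b,←)
state=s1 head=5 tape=aca_a[c]b   (s1,c)→(s0,a,→)
state=s0 head=6 tape=aca_aa[b]   (s0,b)→(s1,_,←)
state=s1 head=5 tape=aca_a[a]_   (s1,a)→(sH,c,→)
state=sH head=6 tape=aca_ac[_]
The non-blank tape span at halt is aca_ac.

aca_ac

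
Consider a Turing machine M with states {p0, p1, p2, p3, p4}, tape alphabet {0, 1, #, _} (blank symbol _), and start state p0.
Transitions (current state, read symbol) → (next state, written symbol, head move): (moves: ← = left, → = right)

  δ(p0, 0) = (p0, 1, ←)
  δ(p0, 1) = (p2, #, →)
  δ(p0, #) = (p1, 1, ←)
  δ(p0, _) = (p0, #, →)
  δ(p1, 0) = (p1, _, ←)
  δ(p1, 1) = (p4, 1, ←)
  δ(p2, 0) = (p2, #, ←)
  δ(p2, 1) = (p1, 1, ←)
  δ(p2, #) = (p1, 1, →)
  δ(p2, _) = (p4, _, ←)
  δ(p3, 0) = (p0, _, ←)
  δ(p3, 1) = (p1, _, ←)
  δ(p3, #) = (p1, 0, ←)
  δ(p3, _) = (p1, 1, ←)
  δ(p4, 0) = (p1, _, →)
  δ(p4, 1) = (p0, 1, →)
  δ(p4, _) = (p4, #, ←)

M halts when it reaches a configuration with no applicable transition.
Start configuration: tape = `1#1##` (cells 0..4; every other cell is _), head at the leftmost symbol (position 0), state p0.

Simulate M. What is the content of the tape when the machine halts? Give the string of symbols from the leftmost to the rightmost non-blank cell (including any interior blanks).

#1#1#

state=p0 head=0 tape=[1]#1##   (p0,1)→(p2,#,→)
state=p2 head=1 tape=#[#]1##   (p2,#)→(p1,1,→)
state=p1 head=2 tape=#1[1]##   (p1,1)→(p4,1,←)
state=p4 head=1 tape=#[1]1##   (p4,1)→(p0,1,→)
state=p0 head=2 tape=#1[1]##   (p0,1)→(p2,#,→)
state=p2 head=3 tape=#1#[#]#   (p2,#)→(p1,1,→)
state=p1 head=4 tape=#1#1[#]
The non-blank tape span at halt is #1#1#.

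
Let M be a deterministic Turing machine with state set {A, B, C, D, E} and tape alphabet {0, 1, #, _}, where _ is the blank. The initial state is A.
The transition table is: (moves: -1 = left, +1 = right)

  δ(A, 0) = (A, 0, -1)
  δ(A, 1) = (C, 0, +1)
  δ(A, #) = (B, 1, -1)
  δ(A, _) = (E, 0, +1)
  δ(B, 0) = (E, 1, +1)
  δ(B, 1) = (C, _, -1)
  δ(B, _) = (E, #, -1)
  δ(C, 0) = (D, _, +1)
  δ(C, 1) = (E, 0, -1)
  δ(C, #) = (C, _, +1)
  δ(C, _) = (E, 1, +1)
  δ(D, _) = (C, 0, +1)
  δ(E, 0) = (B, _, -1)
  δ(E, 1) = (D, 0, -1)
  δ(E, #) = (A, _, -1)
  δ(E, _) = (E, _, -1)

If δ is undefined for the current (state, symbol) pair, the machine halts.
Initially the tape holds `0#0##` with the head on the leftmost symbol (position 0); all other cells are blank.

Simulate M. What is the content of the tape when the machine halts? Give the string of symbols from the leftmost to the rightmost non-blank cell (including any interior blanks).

0_0__##

state=A head=0 tape=__[0]#0##   (A,0)→(A,0,-1)
state=A head=-1 tape=_[_]0#0##   (A,_)→(E,0,+1)
state=E head=0 tape=_0[0]#0##   (E,0)→(B,_,-1)
state=B head=-1 tape=_[0]_#0##   (B,0)→(E,1,+1)
state=E head=0 tape=_1[_]#0##   (E,_)→(E,_,-1)
state=E head=-1 tape=_[1]_#0##   (E,1)→(D,0,-1)
state=D head=-2 tape=[_]0_#0##   (D,_)→(C,0,+1)
state=C head=-1 tape=0[0]_#0##   (C,0)→(D,_,+1)
state=D head=0 tape=0_[_]#0##   (D,_)→(C,0,+1)
state=C head=1 tape=0_0[#]0##   (C,#)→(C,_,+1)
state=C head=2 tape=0_0_[0]##   (C,0)→(D,_,+1)
state=D head=3 tape=0_0__[#]#
The non-blank tape span at halt is 0_0__##.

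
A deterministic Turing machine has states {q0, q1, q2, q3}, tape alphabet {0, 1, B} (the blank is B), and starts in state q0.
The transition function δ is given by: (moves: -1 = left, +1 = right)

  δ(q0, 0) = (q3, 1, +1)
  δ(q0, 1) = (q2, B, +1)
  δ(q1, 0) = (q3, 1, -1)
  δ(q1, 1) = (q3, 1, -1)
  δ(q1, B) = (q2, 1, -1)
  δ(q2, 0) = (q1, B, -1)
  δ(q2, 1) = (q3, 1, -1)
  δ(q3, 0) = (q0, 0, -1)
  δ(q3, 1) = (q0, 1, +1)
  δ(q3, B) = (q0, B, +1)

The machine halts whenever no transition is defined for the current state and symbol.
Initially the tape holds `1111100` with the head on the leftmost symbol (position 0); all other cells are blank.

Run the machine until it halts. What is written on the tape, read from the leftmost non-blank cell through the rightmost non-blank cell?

1B0

q0 | [1]111100   read 1 → write B, move +1, go to q2
q2 | B[1]11100   read 1 → write 1, move -1, go to q3
q3 | [B]111100   read B → write B, move +1, go to q0
q0 | B[1]11100   read 1 → write B, move +1, go to q2
q2 | BB[1]1100   read 1 → write 1, move -1, go to q3
q3 | B[B]11100   read B → write B, move +1, go to q0
q0 | BB[1]1100   read 1 → write B, move +1, go to q2
q2 | BBB[1]100   read 1 → write 1, move -1, go to q3
q3 | BB[B]1100   read B → write B, move +1, go to q0
q0 | BBB[1]100   read 1 → write B, move +1, go to q2
q2 | BBBB[1]00   read 1 → write 1, move -1, go to q3
q3 | BBB[B]100   read B → write B, move +1, go to q0
q0 | BBBB[1]00   read 1 → write B, move +1, go to q2
q2 | BBBBB[0]0   read 0 → write B, move -1, go to q1
q1 | BBBB[B]B0   read B → write 1, move -1, go to q2
q2 | BBB[B]1B0
The non-blank tape span at halt is 1B0.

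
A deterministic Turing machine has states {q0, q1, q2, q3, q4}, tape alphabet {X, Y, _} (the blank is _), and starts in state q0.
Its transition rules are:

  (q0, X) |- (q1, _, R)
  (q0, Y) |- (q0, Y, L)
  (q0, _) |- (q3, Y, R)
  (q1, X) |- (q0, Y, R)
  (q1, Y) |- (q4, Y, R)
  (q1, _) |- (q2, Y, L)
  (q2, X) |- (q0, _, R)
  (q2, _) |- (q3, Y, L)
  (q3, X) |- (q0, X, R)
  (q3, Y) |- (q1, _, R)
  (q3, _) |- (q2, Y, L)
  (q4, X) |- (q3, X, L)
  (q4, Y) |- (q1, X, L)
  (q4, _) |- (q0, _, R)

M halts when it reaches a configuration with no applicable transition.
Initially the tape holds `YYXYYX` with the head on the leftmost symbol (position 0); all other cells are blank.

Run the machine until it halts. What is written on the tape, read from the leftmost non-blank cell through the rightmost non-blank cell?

q0 | _[Y]YXYYX___   read Y → write Y, move L, go to q0
q0 | [_]YYXYYX___   read _ → write Y, move R, go to q3
q3 | Y[Y]YXYYX___   read Y → write _, move R, go to q1
q1 | Y_[Y]XYYX___   read Y → write Y, move R, go to q4
q4 | Y_Y[X]YYX___   read X → write X, move L, go to q3
q3 | Y_[Y]XYYX___   read Y → write _, move R, go to q1
q1 | Y__[X]YYX___   read X → write Y, move R, go to q0
q0 | Y__Y[Y]YX___   read Y → write Y, move L, go to q0
q0 | Y__[Y]YYX___   read Y → write Y, move L, go to q0
q0 | Y_[_]YYYX___   read _ → write Y, move R, go to q3
q3 | Y_Y[Y]YYX___   read Y → write _, move R, go to q1
q1 | Y_Y_[Y]YX___   read Y → write Y, move R, go to q4
q4 | Y_Y_Y[Y]X___   read Y → write X, move L, go to q1
q1 | Y_Y_[Y]XX___   read Y → write Y, move R, go to q4
q4 | Y_Y_Y[X]X___   read X → write X, move L, go to q3
q3 | Y_Y_[Y]XX___   read Y → write _, move R, go to q1
q1 | Y_Y__[X]X___   read X → write Y, move R, go to q0
q0 | Y_Y__Y[X]___   read X → write _, move R, go to q1
q1 | Y_Y__Y_[_]__   read _ → write Y, move L, go to q2
q2 | Y_Y__Y[_]Y__   read _ → write Y, move L, go to q3
q3 | Y_Y__[Y]YY__   read Y → write _, move R, go to q1
q1 | Y_Y___[Y]Y__   read Y → write Y, move R, go to q4
q4 | Y_Y___Y[Y]__   read Y → write X, move L, go to q1
q1 | Y_Y___[Y]X__   read Y → write Y, move R, go to q4
q4 | Y_Y___Y[X]__   read X → write X, move L, go to q3
q3 | Y_Y___[Y]X__   read Y → write _, move R, go to q1
q1 | Y_Y____[X]__   read X → write Y, move R, go to q0
q0 | Y_Y____Y[_]_   read _ → write Y, move R, go to q3
q3 | Y_Y____YY[_]   read _ → write Y, move L, go to q2
q2 | Y_Y____Y[Y]Y
The non-blank tape span at halt is Y_Y____YYY.

Y_Y____YYY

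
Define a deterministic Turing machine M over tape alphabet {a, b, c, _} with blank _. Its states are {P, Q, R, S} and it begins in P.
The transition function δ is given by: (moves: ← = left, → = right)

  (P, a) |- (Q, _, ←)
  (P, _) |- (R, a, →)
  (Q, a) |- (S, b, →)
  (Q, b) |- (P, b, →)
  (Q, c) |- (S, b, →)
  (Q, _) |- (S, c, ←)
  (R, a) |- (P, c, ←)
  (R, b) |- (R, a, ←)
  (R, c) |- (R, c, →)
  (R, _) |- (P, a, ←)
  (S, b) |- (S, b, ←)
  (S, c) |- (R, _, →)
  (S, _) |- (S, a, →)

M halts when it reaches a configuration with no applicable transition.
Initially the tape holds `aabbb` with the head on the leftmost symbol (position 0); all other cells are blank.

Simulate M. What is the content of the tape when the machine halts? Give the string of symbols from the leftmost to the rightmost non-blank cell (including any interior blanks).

P | __[a]abbb   read a → write _, move ←, go to Q
Q | _[_]_abbb   read _ → write c, move ←, go to S
S | [_]c_abbb   read _ → write a, move →, go to S
S | a[c]_abbb   read c → write _, move →, go to R
R | a_[_]abbb   read _ → write a, move ←, go to P
P | a[_]aabbb   read _ → write a, move →, go to R
R | aa[a]abbb   read a → write c, move ←, go to P
P | a[a]cabbb   read a → write _, move ←, go to Q
Q | [a]_cabbb   read a → write b, move →, go to S
S | b[_]cabbb   read _ → write a, move →, go to S
S | ba[c]abbb   read c → write _, move →, go to R
R | ba_[a]bbb   read a → write c, move ←, go to P
P | ba[_]cbbb   read _ → write a, move →, go to R
R | baa[c]bbb   read c → write c, move →, go to R
R | baac[b]bb   read b → write a, move ←, go to R
R | baa[c]abb   read c → write c, move →, go to R
R | baac[a]bb   read a → write c, move ←, go to P
P | baa[c]cbb
The non-blank tape span at halt is baaccbb.

baaccbb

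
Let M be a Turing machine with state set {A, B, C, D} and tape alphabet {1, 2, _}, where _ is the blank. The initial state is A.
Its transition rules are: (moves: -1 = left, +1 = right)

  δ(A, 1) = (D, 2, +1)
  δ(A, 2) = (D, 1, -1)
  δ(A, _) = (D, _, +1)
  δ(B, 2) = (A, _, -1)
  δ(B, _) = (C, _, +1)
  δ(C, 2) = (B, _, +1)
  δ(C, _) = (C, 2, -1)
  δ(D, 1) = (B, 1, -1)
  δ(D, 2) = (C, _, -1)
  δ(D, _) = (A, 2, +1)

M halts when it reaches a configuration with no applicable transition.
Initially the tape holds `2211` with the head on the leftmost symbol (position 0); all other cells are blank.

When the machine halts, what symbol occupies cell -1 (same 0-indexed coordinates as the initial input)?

2

A | _[2]211   read 2 → write 1, move -1, go to D
D | [_]1211   read _ → write 2, move +1, go to A
A | 2[1]211   read 1 → write 2, move +1, go to D
D | 22[2]11   read 2 → write _, move -1, go to C
C | 2[2]_11   read 2 → write _, move +1, go to B
B | 2_[_]11   read _ → write _, move +1, go to C
C | 2__[1]1
Cell -1 holds 2 when M halts.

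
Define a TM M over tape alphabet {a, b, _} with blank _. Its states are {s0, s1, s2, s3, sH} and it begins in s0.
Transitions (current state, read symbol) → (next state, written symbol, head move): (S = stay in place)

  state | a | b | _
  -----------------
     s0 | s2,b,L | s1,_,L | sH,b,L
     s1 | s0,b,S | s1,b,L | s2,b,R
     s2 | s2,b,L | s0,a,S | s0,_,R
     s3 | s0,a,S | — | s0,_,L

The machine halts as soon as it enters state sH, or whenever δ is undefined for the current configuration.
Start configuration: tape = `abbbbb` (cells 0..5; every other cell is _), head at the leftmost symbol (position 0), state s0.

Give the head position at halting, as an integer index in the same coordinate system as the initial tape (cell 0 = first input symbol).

5

s0 | _[a]bbbbb_   read a → write b, move L, go to s2
s2 | [_]bbbbbb_   read _ → write _, move R, go to s0
s0 | _[b]bbbbb_   read b → write _, move L, go to s1
s1 | [_]_bbbbb_   read _ → write b, move R, go to s2
s2 | b[_]bbbbb_   read _ → write _, move R, go to s0
s0 | b_[b]bbbb_   read b → write _, move L, go to s1
s1 | b[_]_bbbb_   read _ → write b, move R, go to s2
s2 | bb[_]bbbb_   read _ → write _, move R, go to s0
s0 | bb_[b]bbb_   read b → write _, move L, go to s1
s1 | bb[_]_bbb_   read _ → write b, move R, go to s2
s2 | bbb[_]bbb_   read _ → write _, move R, go to s0
s0 | bbb_[b]bb_   read b → write _, move L, go to s1
s1 | bbb[_]_bb_   read _ → write b, move R, go to s2
s2 | bbbb[_]bb_   read _ → write _, move R, go to s0
s0 | bbbb_[b]b_   read b → write _, move L, go to s1
s1 | bbbb[_]_b_   read _ → write b, move R, go to s2
s2 | bbbbb[_]b_   read _ → write _, move R, go to s0
s0 | bbbbb_[b]_   read b → write _, move L, go to s1
s1 | bbbbb[_]__   read _ → write b, move R, go to s2
s2 | bbbbbb[_]_   read _ → write _, move R, go to s0
s0 | bbbbbb_[_]   read _ → write b, move L, go to sH
sH | bbbbbb[_]b
At halt the head is at cell 5.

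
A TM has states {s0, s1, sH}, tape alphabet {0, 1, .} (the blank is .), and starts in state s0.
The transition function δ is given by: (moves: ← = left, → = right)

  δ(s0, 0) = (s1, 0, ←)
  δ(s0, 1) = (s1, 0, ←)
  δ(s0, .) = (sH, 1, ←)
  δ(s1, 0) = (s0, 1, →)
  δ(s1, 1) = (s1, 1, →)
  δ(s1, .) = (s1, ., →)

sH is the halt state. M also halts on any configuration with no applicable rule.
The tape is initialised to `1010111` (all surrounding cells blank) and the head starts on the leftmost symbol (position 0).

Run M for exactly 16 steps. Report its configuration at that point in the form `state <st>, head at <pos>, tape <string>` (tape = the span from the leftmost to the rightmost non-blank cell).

state s1, head at 4, tape 1111101

state=s0 head=0 tape=.[1]010111   (s0,1)→(s1,0,←)
state=s1 head=-1 tape=[.]0010111   (s1,.)→(s1,.,→)
state=s1 head=0 tape=.[0]010111   (s1,0)→(s0,1,→)
state=s0 head=1 tape=.1[0]10111   (s0,0)→(s1,0,←)
state=s1 head=0 tape=.[1]010111   (s1,1)→(s1,1,→)
state=s1 head=1 tape=.1[0]10111   (s1,0)→(s0,1,→)
state=s0 head=2 tape=.11[1]0111   (s0,1)→(s1,0,←)
state=s1 head=1 tape=.1[1]00111   (s1,1)→(s1,1,→)
state=s1 head=2 tape=.11[0]0111   (s1,0)→(s0,1,→)
state=s0 head=3 tape=.111[0]111   (s0,0)→(s1,0,←)
state=s1 head=2 tape=.11[1]0111   (s1,1)→(s1,1,→)
state=s1 head=3 tape=.111[0]111   (s1,0)→(s0,1,→)
state=s0 head=4 tape=.1111[1]11   (s0,1)→(s1,0,←)
state=s1 head=3 tape=.111[1]011   (s1,1)→(s1,1,→)
state=s1 head=4 tape=.1111[0]11   (s1,0)→(s0,1,→)
state=s0 head=5 tape=.11111[1]1   (s0,1)→(s1,0,←)
state=s1 head=4 tape=.1111[1]01
After 16 steps: state s1, head at 4, tape 1111101.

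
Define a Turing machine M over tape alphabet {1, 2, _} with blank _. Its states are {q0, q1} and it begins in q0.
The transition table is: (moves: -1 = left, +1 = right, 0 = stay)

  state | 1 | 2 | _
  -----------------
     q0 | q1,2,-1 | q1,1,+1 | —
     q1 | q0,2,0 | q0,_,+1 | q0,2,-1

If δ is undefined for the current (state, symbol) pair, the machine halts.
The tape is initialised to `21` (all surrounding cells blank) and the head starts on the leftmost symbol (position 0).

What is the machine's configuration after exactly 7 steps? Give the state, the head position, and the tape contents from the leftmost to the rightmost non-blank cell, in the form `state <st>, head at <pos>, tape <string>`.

state q1, head at 1, tape 122

q0 | [2]1_   read 2 → write 1, move +1, go to q1
q1 | 1[1]_   read 1 → write 2, move 0, go to q0
q0 | 1[2]_   read 2 → write 1, move +1, go to q1
q1 | 11[_]   read _ → write 2, move -1, go to q0
q0 | 1[1]2   read 1 → write 2, move -1, go to q1
q1 | [1]22   read 1 → write 2, move 0, go to q0
q0 | [2]22   read 2 → write 1, move +1, go to q1
q1 | 1[2]2
After 7 steps: state q1, head at 1, tape 122.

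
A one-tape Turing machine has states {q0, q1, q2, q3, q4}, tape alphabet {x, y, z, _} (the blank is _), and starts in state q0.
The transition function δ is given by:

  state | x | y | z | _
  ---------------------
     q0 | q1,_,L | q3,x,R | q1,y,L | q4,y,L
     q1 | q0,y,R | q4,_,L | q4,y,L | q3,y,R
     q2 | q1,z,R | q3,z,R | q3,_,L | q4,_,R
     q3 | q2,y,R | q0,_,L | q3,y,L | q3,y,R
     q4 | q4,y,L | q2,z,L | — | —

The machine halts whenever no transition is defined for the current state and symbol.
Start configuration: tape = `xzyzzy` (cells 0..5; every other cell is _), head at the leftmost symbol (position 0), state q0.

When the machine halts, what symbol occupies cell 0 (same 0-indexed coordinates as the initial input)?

state=q0 head=0 tape=_[x]zyzzy   (q0,x)→(q1,_,L)
state=q1 head=-1 tape=[_]_zyzzy   (q1,_)→(q3,y,R)
state=q3 head=0 tape=y[_]zyzzy   (q3,_)→(q3,y,R)
state=q3 head=1 tape=yy[z]yzzy   (q3,z)→(q3,y,L)
state=q3 head=0 tape=y[y]yyzzy   (q3,y)→(q0,_,L)
state=q0 head=-1 tape=[y]_yyzzy   (q0,y)→(q3,x,R)
state=q3 head=0 tape=x[_]yyzzy   (q3,_)→(q3,y,R)
state=q3 head=1 tape=xy[y]yzzy   (q3,y)→(q0,_,L)
state=q0 head=0 tape=x[y]_yzzy   (q0,y)→(q3,x,R)
state=q3 head=1 tape=xx[_]yzzy   (q3,_)→(q3,y,R)
state=q3 head=2 tape=xxy[y]zzy   (q3,y)→(q0,_,L)
state=q0 head=1 tape=xx[y]_zzy   (q0,y)→(q3,x,R)
state=q3 head=2 tape=xxx[_]zzy   (q3,_)→(q3,y,R)
state=q3 head=3 tape=xxxy[z]zy   (q3,z)→(q3,y,L)
state=q3 head=2 tape=xxx[y]yzy   (q3,y)→(q0,_,L)
state=q0 head=1 tape=xx[x]_yzy   (q0,x)→(q1,_,L)
state=q1 head=0 tape=x[x]__yzy   (q1,x)→(q0,y,R)
state=q0 head=1 tape=xy[_]_yzy   (q0,_)→(q4,y,L)
state=q4 head=0 tape=x[y]y_yzy   (q4,y)→(q2,z,L)
state=q2 head=-1 tape=[x]zy_yzy   (q2,x)→(q1,z,R)
state=q1 head=0 tape=z[z]y_yzy   (q1,z)→(q4,y,L)
state=q4 head=-1 tape=[z]yy_yzy
Cell 0 holds y when M halts.

y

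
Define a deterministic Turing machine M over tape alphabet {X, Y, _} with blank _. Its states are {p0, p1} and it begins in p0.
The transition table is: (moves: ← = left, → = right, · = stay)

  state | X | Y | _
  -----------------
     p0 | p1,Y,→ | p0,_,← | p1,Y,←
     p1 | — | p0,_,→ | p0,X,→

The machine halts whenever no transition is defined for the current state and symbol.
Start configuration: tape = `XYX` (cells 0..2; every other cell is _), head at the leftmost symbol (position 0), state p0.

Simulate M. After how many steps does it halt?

p0 | [X]YX__   read X → write Y, move →, go to p1
p1 | Y[Y]X__   read Y → write _, move →, go to p0
p0 | Y_[X]__   read X → write Y, move →, go to p1
p1 | Y_Y[_]_   read _ → write X, move →, go to p0
p0 | Y_YX[_]   read _ → write Y, move ←, go to p1
p1 | Y_Y[X]Y
M halts after 5 transitions.

5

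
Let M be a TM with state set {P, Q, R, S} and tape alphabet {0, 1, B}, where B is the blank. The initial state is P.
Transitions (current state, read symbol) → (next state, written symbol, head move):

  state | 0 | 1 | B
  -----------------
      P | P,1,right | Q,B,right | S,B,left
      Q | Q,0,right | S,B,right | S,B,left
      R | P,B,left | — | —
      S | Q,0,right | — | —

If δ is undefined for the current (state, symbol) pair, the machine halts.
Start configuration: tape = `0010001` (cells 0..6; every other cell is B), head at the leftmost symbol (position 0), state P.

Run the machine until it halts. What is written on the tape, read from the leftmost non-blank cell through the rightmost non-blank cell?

state=P head=0 tape=[0]010001B   (P,0)→(P,1,right)
state=P head=1 tape=1[0]10001B   (P,0)→(P,1,right)
state=P head=2 tape=11[1]0001B   (P,1)→(Q,B,right)
state=Q head=3 tape=11B[0]001B   (Q,0)→(Q,0,right)
state=Q head=4 tape=11B0[0]01B   (Q,0)→(Q,0,right)
state=Q head=5 tape=11B00[0]1B   (Q,0)→(Q,0,right)
state=Q head=6 tape=11B000[1]B   (Q,1)→(S,B,right)
state=S head=7 tape=11B000B[B]
The non-blank tape span at halt is 11B000.

11B000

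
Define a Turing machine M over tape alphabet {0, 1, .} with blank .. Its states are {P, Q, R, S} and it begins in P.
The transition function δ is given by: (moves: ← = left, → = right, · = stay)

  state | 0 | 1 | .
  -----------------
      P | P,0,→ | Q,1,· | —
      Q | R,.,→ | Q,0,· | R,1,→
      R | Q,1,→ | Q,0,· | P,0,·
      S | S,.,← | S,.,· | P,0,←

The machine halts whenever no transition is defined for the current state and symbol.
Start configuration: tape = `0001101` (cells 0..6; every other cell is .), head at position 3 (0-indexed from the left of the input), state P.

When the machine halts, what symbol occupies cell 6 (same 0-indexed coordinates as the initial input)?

.

P | 000[1]101..   read 1 → write 1, move ·, go to Q
Q | 000[1]101..   read 1 → write 0, move ·, go to Q
Q | 000[0]101..   read 0 → write ., move →, go to R
R | 000.[1]01..   read 1 → write 0, move ·, go to Q
Q | 000.[0]01..   read 0 → write ., move →, go to R
R | 000..[0]1..   read 0 → write 1, move →, go to Q
Q | 000..1[1]..   read 1 → write 0, move ·, go to Q
Q | 000..1[0]..   read 0 → write ., move →, go to R
R | 000..1.[.].   read . → write 0, move ·, go to P
P | 000..1.[0].   read 0 → write 0, move →, go to P
P | 000..1.0[.]
Cell 6 holds . when M halts.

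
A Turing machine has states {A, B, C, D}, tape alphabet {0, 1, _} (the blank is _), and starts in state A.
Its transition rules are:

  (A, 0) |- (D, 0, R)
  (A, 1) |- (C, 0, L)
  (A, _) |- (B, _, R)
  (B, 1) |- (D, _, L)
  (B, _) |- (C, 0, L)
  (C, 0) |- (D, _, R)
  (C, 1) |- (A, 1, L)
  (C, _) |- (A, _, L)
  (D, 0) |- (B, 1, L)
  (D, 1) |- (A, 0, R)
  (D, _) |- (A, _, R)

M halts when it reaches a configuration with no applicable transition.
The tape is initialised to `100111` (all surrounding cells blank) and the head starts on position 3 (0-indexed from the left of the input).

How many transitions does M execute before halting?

A | _100[1]11   read 1 → write 0, move L, go to C
C | _10[0]011   read 0 → write _, move R, go to D
D | _10_[0]11   read 0 → write 1, move L, go to B
B | _10[_]111   read _ → write 0, move L, go to C
C | _1[0]0111   read 0 → write _, move R, go to D
D | _1_[0]111   read 0 → write 1, move L, go to B
B | _1[_]1111   read _ → write 0, move L, go to C
C | _[1]01111   read 1 → write 1, move L, go to A
A | [_]101111   read _ → write _, move R, go to B
B | _[1]01111   read 1 → write _, move L, go to D
D | [_]_01111   read _ → write _, move R, go to A
A | _[_]01111   read _ → write _, move R, go to B
B | __[0]1111
M halts after 12 transitions.

12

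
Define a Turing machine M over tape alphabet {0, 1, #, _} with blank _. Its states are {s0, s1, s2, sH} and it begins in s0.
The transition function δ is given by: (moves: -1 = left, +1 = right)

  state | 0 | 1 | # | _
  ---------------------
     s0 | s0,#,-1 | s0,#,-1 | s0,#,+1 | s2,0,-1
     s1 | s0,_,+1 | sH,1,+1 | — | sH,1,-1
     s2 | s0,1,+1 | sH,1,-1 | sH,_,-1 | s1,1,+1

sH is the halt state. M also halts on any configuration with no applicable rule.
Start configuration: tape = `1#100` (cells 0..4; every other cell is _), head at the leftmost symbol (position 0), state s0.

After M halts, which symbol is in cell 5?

s0 | __[1]#100_   read 1 → write #, move -1, go to s0
s0 | _[_]##100_   read _ → write 0, move -1, go to s2
s2 | [_]0##100_   read _ → write 1, move +1, go to s1
s1 | 1[0]##100_   read 0 → write _, move +1, go to s0
s0 | 1_[#]#100_   read # → write #, move +1, go to s0
s0 | 1_#[#]100_   read # → write #, move +1, go to s0
s0 | 1_##[1]00_   read 1 → write #, move -1, go to s0
s0 | 1_#[#]#00_   read # → write #, move +1, go to s0
s0 | 1_##[#]00_   read # → write #, move +1, go to s0
s0 | 1_###[0]0_   read 0 → write #, move -1, go to s0
s0 | 1_##[#]#0_   read # → write #, move +1, go to s0
s0 | 1_###[#]0_   read # → write #, move +1, go to s0
s0 | 1_####[0]_   read 0 → write #, move -1, go to s0
s0 | 1_###[#]#_   read # → write #, move +1, go to s0
s0 | 1_####[#]_   read # → write #, move +1, go to s0
s0 | 1_#####[_]   read _ → write 0, move -1, go to s2
s2 | 1_####[#]0   read # → write _, move -1, go to sH
sH | 1_###[#]_0
Cell 5 holds 0 when M halts.

0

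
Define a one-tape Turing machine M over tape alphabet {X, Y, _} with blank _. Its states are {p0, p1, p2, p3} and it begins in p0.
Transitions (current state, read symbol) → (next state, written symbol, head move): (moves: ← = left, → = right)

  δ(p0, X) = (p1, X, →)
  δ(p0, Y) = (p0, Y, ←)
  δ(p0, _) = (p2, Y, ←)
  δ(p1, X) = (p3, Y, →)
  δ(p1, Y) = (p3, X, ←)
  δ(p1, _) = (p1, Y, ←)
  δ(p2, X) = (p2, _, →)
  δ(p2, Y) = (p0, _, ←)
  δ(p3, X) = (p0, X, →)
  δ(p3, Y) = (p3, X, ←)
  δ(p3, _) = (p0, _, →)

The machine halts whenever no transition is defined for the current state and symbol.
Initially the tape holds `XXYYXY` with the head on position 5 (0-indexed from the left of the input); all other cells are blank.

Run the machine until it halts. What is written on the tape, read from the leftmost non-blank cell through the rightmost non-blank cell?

XXYYXXY_Y

p0 | XXYYX[Y]___   read Y → write Y, move ←, go to p0
p0 | XXYY[X]Y___   read X → write X, move →, go to p1
p1 | XXYYX[Y]___   read Y → write X, move ←, go to p3
p3 | XXYY[X]X___   read X → write X, move →, go to p0
p0 | XXYYX[X]___   read X → write X, move →, go to p1
p1 | XXYYXX[_]__   read _ → write Y, move ←, go to p1
p1 | XXYYX[X]Y__   read X → write Y, move →, go to p3
p3 | XXYYXY[Y]__   read Y → write X, move ←, go to p3
p3 | XXYYX[Y]X__   read Y → write X, move ←, go to p3
p3 | XXYY[X]XX__   read X → write X, move →, go to p0
p0 | XXYYX[X]X__   read X → write X, move →, go to p1
p1 | XXYYXX[X]__   read X → write Y, move →, go to p3
p3 | XXYYXXY[_]_   read _ → write _, move →, go to p0
p0 | XXYYXXY_[_]   read _ → write Y, move ←, go to p2
p2 | XXYYXXY[_]Y
The non-blank tape span at halt is XXYYXXY_Y.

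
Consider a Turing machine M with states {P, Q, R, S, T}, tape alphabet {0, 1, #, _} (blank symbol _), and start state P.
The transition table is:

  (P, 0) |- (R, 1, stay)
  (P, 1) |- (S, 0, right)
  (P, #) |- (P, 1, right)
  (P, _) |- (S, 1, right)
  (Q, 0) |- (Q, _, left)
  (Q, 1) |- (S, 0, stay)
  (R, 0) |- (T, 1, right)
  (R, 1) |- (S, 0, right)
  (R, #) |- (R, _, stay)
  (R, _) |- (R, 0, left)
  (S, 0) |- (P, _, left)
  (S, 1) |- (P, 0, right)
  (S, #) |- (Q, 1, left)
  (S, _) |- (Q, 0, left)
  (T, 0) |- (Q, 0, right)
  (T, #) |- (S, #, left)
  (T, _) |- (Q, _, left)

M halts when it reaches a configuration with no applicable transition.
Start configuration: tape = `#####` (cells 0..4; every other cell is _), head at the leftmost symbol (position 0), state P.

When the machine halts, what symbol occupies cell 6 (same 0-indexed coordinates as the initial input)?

state=P head=0 tape=_[#]####__   (P,#)→(P,1,right)
state=P head=1 tape=_1[#]###__   (P,#)→(P,1,right)
state=P head=2 tape=_11[#]##__   (P,#)→(P,1,right)
state=P head=3 tape=_111[#]#__   (P,#)→(P,1,right)
state=P head=4 tape=_1111[#]__   (P,#)→(P,1,right)
state=P head=5 tape=_11111[_]_   (P,_)→(S,1,right)
state=S head=6 tape=_111111[_]   (S,_)→(Q,0,left)
state=Q head=5 tape=_11111[1]0   (Q,1)→(S,0,stay)
state=S head=5 tape=_11111[0]0   (S,0)→(P,_,left)
state=P head=4 tape=_1111[1]_0   (P,1)→(S,0,right)
state=S head=5 tape=_11110[_]0   (S,_)→(Q,0,left)
state=Q head=4 tape=_1111[0]00   (Q,0)→(Q,_,left)
state=Q head=3 tape=_111[1]_00   (Q,1)→(S,0,stay)
state=S head=3 tape=_111[0]_00   (S,0)→(P,_,left)
state=P head=2 tape=_11[1]__00   (P,1)→(S,0,right)
state=S head=3 tape=_110[_]_00   (S,_)→(Q,0,left)
state=Q head=2 tape=_11[0]0_00   (Q,0)→(Q,_,left)
state=Q head=1 tape=_1[1]_0_00   (Q,1)→(S,0,stay)
state=S head=1 tape=_1[0]_0_00   (S,0)→(P,_,left)
state=P head=0 tape=_[1]__0_00   (P,1)→(S,0,right)
state=S head=1 tape=_0[_]_0_00   (S,_)→(Q,0,left)
state=Q head=0 tape=_[0]0_0_00   (Q,0)→(Q,_,left)
state=Q head=-1 tape=[_]_0_0_00
Cell 6 holds 0 when M halts.

0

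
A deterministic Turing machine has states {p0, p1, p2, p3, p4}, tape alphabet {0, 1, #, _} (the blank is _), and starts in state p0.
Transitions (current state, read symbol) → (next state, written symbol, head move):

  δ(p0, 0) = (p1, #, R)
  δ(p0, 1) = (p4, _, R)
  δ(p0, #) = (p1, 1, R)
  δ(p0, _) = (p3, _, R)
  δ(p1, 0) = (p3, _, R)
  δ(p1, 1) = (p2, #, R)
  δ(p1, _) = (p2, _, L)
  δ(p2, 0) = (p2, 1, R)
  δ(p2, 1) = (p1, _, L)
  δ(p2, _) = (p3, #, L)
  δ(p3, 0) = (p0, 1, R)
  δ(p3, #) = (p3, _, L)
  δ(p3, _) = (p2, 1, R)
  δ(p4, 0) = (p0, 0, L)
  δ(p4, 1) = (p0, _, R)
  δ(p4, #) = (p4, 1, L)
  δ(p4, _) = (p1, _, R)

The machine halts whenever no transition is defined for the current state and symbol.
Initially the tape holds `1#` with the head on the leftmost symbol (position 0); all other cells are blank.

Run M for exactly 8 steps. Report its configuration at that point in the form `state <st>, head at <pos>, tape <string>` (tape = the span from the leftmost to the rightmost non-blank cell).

state p3, head at 0, tape 1##

p0 | [1]#_   read 1 → write _, move R, go to p4
p4 | _[#]_   read # → write 1, move L, go to p4
p4 | [_]1_   read _ → write _, move R, go to p1
p1 | _[1]_   read 1 → write #, move R, go to p2
p2 | _#[_]   read _ → write #, move L, go to p3
p3 | _[#]#   read # → write _, move L, go to p3
p3 | [_]_#   read _ → write 1, move R, go to p2
p2 | 1[_]#   read _ → write #, move L, go to p3
p3 | [1]##
After 8 steps: state p3, head at 0, tape 1##.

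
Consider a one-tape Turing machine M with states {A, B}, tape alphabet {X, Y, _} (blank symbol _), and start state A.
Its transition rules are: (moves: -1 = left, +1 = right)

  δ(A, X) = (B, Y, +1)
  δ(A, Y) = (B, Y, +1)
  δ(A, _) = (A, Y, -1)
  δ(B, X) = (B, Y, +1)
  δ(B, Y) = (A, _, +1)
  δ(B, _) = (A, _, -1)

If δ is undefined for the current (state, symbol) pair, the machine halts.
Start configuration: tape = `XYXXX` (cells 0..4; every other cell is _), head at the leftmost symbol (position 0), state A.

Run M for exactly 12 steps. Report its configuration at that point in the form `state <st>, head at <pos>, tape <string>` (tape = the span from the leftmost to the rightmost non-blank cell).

state=A head=0 tape=[X]YXXX_   (A,X)→(B,Y,+1)
state=B head=1 tape=Y[Y]XXX_   (B,Y)→(A,_,+1)
state=A head=2 tape=Y_[X]XX_   (A,X)→(B,Y,+1)
state=B head=3 tape=Y_Y[X]X_   (B,X)→(B,Y,+1)
state=B head=4 tape=Y_YY[X]_   (B,X)→(B,Y,+1)
state=B head=5 tape=Y_YYY[_]   (B,_)→(A,_,-1)
state=A head=4 tape=Y_YY[Y]_   (A,Y)→(B,Y,+1)
state=B head=5 tape=Y_YYY[_]   (B,_)→(A,_,-1)
state=A head=4 tape=Y_YY[Y]_   (A,Y)→(B,Y,+1)
state=B head=5 tape=Y_YYY[_]   (B,_)→(A,_,-1)
state=A head=4 tape=Y_YY[Y]_   (A,Y)→(B,Y,+1)
state=B head=5 tape=Y_YYY[_]   (B,_)→(A,_,-1)
state=A head=4 tape=Y_YY[Y]_
After 12 steps: state A, head at 4, tape Y_YYY.

state A, head at 4, tape Y_YYY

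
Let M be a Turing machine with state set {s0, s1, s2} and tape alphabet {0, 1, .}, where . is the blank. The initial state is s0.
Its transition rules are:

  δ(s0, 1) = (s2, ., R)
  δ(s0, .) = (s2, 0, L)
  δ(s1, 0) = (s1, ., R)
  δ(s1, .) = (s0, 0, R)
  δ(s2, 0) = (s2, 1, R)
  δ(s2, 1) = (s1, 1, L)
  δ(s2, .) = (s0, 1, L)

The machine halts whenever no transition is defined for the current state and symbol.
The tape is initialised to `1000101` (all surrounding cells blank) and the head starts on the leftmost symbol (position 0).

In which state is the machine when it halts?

s1

state=s0 head=0 tape=[1]000101   (s0,1)→(s2,.,R)
state=s2 head=1 tape=.[0]00101   (s2,0)→(s2,1,R)
state=s2 head=2 tape=.1[0]0101   (s2,0)→(s2,1,R)
state=s2 head=3 tape=.11[0]101   (s2,0)→(s2,1,R)
state=s2 head=4 tape=.111[1]01   (s2,1)→(s1,1,L)
state=s1 head=3 tape=.11[1]101
No transition is defined for (s1, 1); M halts in state s1.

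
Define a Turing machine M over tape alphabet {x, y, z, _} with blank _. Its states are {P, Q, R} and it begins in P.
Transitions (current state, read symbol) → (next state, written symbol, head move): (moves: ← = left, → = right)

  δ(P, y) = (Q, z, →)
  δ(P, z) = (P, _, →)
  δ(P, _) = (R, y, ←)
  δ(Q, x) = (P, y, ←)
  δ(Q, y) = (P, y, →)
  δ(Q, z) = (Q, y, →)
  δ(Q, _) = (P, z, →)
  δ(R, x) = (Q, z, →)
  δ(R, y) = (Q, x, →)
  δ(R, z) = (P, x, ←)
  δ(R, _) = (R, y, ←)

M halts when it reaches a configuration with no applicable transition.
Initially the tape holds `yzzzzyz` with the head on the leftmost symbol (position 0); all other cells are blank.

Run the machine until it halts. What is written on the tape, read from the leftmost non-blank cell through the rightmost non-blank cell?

state=P head=0 tape=[y]zzzzyz___   (P,y)→(Q,z,→)
state=Q head=1 tape=z[z]zzzyz___   (Q,z)→(Q,y,→)
state=Q head=2 tape=zy[z]zzyz___   (Q,z)→(Q,y,→)
state=Q head=3 tape=zyy[z]zyz___   (Q,z)→(Q,y,→)
state=Q head=4 tape=zyyy[z]yz___   (Q,z)→(Q,y,→)
state=Q head=5 tape=zyyyy[y]z___   (Q,y)→(P,y,→)
state=P head=6 tape=zyyyyy[z]___   (P,z)→(P,_,→)
state=P head=7 tape=zyyyyy_[_]__   (P,_)→(R,y,←)
state=R head=6 tape=zyyyyy[_]y__   (R,_)→(R,y,←)
state=R head=5 tape=zyyyy[y]yy__   (R,y)→(Q,x,→)
state=Q head=6 tape=zyyyyx[y]y__   (Q,y)→(P,y,→)
state=P head=7 tape=zyyyyxy[y]__   (P,y)→(Q,z,→)
state=Q head=8 tape=zyyyyxyz[_]_   (Q,_)→(P,z,→)
state=P head=9 tape=zyyyyxyzz[_]   (P,_)→(R,y,←)
state=R head=8 tape=zyyyyxyz[z]y   (R,z)→(P,x,←)
state=P head=7 tape=zyyyyxy[z]xy   (P,z)→(P,_,→)
state=P head=8 tape=zyyyyxy_[x]y
The non-blank tape span at halt is zyyyyxy_xy.

zyyyyxy_xy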